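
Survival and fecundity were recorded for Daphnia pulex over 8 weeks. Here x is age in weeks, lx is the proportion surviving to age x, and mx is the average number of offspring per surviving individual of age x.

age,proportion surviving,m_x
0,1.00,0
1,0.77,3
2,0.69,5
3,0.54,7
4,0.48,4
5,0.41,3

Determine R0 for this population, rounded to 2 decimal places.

lx·mx by age: 0, 2.31, 3.45, 3.78, 1.92, 1.23
R0 = Σ lx·mx = 12.69 → 12.69

12.69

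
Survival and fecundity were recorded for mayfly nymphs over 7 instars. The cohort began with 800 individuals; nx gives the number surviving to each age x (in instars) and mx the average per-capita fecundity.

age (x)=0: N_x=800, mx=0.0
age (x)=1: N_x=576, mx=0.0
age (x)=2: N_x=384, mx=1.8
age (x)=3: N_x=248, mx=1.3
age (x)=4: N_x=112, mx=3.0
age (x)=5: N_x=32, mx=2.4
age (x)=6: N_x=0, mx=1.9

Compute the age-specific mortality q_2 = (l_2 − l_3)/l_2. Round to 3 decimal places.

0.354

lx = nx/n0 = nx/800: 1, 0.72, 0.48, 0.31, 0.14, 0.04, 0
q_2 = (l_2 − l_3) / l_2 = (0.48 − 0.31) / 0.48
     = 0.17 / 0.48 = 0.354167… → 0.354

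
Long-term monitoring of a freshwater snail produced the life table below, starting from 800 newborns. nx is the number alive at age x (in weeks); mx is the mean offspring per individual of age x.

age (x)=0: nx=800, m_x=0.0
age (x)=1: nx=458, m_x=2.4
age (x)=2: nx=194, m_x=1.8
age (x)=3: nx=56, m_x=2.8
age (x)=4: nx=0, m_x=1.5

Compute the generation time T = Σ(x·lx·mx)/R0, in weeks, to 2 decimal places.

lx = nx/n0 = nx/800: 1, 0.5725, 0.2425, 0.07, 0
lx·mx: 0, 1.374, 0.4365, 0.196, 0 → R0 = 2.0065
x·lx·mx: 0, 1.374, 0.873, 0.588, 0 → Σ = 2.835
T = 2.835 / 2.0065 = 1.412908… → 1.41

1.41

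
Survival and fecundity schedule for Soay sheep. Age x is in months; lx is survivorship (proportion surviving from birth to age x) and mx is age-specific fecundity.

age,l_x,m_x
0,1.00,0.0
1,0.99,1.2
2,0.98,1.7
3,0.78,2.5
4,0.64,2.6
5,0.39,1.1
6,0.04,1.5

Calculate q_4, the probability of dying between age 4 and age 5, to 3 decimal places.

0.391

q_4 = (l_4 − l_5) / l_4 = (0.64 − 0.39) / 0.64
     = 0.25 / 0.64 = 0.390625 → 0.391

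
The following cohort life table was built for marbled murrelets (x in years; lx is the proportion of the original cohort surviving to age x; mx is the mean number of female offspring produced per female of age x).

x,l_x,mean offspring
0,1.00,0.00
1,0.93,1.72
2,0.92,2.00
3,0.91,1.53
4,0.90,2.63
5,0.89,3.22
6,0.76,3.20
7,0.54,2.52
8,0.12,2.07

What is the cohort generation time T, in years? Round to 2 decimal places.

lx·mx: 0, 1.5996, 1.84, 1.3923, 2.367, 2.8658, 2.432, 1.3608, 0.2484 → R0 = 14.1059
x·lx·mx: 0, 1.5996, 3.68, 4.1769, 9.468, 14.329, 14.592, 9.5256, 1.9872 → Σ = 59.3583
T = 59.3583 / 14.1059 = 4.208048… → 4.21

4.21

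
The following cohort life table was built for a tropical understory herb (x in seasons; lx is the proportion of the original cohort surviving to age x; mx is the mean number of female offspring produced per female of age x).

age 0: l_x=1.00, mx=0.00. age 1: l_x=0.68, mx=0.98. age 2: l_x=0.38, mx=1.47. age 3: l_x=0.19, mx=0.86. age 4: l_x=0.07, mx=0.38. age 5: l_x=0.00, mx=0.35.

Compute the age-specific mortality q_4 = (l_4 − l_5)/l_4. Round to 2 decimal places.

1.00

q_4 = (l_4 − l_5) / l_4 = (0.07 − 0) / 0.07
     = 0.07 / 0.07 = 1 → 1.00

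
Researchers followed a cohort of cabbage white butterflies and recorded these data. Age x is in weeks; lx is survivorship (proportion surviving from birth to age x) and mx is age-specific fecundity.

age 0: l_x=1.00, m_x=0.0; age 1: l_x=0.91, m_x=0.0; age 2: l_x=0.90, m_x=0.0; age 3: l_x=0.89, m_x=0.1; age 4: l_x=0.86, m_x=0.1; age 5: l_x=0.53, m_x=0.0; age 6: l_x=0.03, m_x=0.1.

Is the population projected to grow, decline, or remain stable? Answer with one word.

R0 = Σ lx·mx = 0 + 0 + 0 + 0.089 + 0.086 + 0 + 0.003 = 0.178
R0 < 1, so the population is declining.

declining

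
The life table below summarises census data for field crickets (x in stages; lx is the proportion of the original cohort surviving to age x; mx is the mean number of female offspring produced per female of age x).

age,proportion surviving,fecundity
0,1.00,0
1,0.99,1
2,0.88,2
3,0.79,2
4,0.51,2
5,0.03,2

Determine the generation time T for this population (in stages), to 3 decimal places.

2.519

lx·mx: 0, 0.99, 1.76, 1.58, 1.02, 0.06 → R0 = 5.41
x·lx·mx: 0, 0.99, 3.52, 4.74, 4.08, 0.3 → Σ = 13.63
T = 13.63 / 5.41 = 2.519409… → 2.519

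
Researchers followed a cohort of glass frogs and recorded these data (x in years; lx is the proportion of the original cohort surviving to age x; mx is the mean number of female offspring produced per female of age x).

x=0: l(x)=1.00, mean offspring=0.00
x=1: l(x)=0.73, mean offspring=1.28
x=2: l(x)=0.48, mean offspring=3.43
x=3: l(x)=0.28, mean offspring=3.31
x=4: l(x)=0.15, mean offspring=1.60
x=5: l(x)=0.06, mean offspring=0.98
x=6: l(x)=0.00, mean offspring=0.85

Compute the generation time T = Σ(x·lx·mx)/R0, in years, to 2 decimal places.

lx·mx: 0, 0.9344, 1.6464, 0.9268, 0.24, 0.0588, 0 → R0 = 3.8064
x·lx·mx: 0, 0.9344, 3.2928, 2.7804, 0.96, 0.294, 0 → Σ = 8.2616
T = 8.2616 / 3.8064 = 2.17045… → 2.17

2.17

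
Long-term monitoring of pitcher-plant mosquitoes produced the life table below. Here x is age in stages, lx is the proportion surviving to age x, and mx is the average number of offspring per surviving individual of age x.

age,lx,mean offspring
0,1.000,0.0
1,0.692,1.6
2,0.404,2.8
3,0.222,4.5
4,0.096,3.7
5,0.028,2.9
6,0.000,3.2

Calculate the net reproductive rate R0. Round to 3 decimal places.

3.674

lx·mx by age: 0, 1.1072, 1.1312, 0.999, 0.3552, 0.0812, 0
R0 = Σ lx·mx = 3.6738 → 3.674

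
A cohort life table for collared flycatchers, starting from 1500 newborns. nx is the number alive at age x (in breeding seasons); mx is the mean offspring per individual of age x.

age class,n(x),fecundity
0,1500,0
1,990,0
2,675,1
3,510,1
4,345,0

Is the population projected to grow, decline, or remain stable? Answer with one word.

declining

lx = nx/n0 = nx/1500: 1, 0.66, 0.45, 0.34, 0.23
R0 = Σ lx·mx = 0 + 0 + 0.45 + 0.34 + 0 = 0.79
R0 < 1, so the population is declining.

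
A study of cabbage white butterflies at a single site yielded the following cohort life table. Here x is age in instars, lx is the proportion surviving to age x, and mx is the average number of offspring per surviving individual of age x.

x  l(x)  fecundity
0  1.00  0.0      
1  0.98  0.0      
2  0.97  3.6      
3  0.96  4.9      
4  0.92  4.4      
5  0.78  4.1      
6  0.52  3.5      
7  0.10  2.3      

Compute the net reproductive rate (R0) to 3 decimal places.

lx·mx by age: 0, 0, 3.492, 4.704, 4.048, 3.198, 1.82, 0.23
R0 = Σ lx·mx = 17.492 → 17.492

17.492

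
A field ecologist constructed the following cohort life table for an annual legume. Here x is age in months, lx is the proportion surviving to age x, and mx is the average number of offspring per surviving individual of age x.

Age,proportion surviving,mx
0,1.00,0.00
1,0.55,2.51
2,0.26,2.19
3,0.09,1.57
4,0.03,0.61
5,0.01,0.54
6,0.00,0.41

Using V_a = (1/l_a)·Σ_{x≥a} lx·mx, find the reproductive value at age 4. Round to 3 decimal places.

0.790

lx·mx for x ≥ 4: 0.0183, 0.0054, 0 → sum = 0.0237
V_4 = 0.0237 / l_4 = 0.0237 / 0.03 = 0.79 → 0.790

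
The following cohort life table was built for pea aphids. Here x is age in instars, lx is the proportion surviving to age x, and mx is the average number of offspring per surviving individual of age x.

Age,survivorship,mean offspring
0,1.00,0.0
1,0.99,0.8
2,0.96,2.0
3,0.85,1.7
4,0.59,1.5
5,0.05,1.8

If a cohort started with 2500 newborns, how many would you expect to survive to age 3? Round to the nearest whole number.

2125

Expected survivors = N0 · l_3 = 2500 × 0.85 = 2125 → 2125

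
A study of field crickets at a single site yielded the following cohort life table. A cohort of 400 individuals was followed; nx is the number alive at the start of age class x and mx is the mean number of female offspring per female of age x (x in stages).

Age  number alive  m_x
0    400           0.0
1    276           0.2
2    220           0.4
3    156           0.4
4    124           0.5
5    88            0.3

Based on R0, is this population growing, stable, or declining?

declining

lx = nx/n0 = nx/400: 1, 0.69, 0.55, 0.39, 0.31, 0.22
R0 = Σ lx·mx = 0 + 0.138 + 0.22 + 0.156 + 0.155 + 0.066 = 0.735
R0 < 1, so the population is declining.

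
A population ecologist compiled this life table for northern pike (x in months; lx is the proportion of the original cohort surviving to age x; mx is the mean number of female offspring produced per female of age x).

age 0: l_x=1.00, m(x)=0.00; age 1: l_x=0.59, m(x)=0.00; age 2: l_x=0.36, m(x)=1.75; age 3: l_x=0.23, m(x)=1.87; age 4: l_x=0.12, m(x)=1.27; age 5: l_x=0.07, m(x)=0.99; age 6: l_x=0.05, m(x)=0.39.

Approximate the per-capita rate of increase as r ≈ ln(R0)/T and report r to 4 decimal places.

0.0946

R0 = Σ lx·mx = 0 + 0 + 0.63 + 0.4301 + 0.1524 + 0.0693 + 0.0195 = 1.3013
Σ x·lx·mx = 3.6234; T = 3.6234/1.3013 = 2.78445…
r ≈ ln(R0)/T = ln(1.3013)/2.78445… = 0.094584… → 0.0946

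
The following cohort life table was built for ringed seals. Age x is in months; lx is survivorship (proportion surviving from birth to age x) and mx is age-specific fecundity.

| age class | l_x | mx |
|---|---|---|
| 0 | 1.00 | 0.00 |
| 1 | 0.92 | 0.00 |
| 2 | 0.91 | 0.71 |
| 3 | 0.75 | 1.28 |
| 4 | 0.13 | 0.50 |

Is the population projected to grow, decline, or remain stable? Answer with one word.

R0 = Σ lx·mx = 0 + 0 + 0.6461 + 0.96 + 0.065 = 1.6711
R0 > 1, so the population is growing.

growing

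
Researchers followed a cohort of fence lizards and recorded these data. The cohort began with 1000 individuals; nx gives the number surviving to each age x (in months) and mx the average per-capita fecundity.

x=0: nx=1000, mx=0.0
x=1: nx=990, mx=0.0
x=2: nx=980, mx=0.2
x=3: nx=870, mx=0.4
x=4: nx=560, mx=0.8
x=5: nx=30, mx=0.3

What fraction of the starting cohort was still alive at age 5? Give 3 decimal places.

l_5 = n_5/n_0 = 30/1000 = 0.03 → 0.030

0.030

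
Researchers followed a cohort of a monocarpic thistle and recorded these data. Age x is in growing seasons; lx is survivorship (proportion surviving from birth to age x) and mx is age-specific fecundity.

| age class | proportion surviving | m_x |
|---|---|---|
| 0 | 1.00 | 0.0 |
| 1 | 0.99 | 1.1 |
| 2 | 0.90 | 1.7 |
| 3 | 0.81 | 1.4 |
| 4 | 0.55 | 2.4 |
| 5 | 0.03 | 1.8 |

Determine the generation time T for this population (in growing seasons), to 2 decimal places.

lx·mx: 0, 1.089, 1.53, 1.134, 1.32, 0.054 → R0 = 5.127
x·lx·mx: 0, 1.089, 3.06, 3.402, 5.28, 0.27 → Σ = 13.101
T = 13.101 / 5.127 = 2.555295… → 2.56

2.56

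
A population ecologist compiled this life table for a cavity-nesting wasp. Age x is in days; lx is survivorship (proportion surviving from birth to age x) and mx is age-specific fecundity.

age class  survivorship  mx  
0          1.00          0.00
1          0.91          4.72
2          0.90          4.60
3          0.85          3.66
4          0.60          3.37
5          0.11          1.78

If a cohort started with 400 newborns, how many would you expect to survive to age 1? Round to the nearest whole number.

364

Expected survivors = N0 · l_1 = 400 × 0.91 = 364 → 364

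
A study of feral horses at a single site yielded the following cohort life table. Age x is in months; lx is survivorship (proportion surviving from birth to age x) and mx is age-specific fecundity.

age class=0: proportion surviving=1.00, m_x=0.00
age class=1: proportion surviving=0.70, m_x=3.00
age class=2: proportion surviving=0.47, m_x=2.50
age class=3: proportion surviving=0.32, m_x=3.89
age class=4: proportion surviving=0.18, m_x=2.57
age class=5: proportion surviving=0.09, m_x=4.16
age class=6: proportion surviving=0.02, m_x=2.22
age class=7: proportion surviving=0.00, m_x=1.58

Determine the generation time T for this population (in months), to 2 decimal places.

2.25

lx·mx: 0, 2.1, 1.175, 1.2448, 0.4626, 0.3744, 0.0444, 0 → R0 = 5.4012
x·lx·mx: 0, 2.1, 2.35, 3.7344, 1.8504, 1.872, 0.2664, 0 → Σ = 12.1732
T = 12.1732 / 5.4012 = 2.253795… → 2.25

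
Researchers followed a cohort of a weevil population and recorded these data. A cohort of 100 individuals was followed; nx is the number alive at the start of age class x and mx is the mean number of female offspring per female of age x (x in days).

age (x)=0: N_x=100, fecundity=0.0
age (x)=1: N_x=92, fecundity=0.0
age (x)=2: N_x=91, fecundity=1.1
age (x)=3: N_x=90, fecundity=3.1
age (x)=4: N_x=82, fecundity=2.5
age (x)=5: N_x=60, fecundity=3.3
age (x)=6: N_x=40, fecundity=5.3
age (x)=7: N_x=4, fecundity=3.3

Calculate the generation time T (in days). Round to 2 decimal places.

4.18

lx = nx/n0 = nx/100: 1, 0.92, 0.91, 0.9, 0.82, 0.6, 0.4, 0.04
lx·mx: 0, 0, 1.001, 2.79, 2.05, 1.98, 2.12, 0.132 → R0 = 10.073
x·lx·mx: 0, 0, 2.002, 8.37, 8.2, 9.9, 12.72, 0.924 → Σ = 42.116
T = 42.116 / 10.073 = 4.181078… → 4.18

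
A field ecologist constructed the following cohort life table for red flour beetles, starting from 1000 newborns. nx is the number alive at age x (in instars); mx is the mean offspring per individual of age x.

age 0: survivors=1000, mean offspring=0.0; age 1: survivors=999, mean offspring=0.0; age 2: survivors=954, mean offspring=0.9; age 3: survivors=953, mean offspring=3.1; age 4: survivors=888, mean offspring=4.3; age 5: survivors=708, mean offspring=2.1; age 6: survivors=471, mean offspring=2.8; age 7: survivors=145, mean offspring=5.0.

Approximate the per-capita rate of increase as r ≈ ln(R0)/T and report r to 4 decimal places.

lx = nx/n0 = nx/1000: 1, 0.999, 0.954, 0.953, 0.888, 0.708, 0.471, 0.145
R0 = Σ lx·mx = 0 + 0 + 0.8586 + 2.9543 + 3.8184 + 1.4868 + 1.3188 + 0.725 = 11.1619
Σ x·lx·mx = 46.2755; T = 46.2755/11.1619 = 4.14584…
r ≈ ln(R0)/T = ln(11.1619)/4.14584… = 0.581909… → 0.5819

0.5819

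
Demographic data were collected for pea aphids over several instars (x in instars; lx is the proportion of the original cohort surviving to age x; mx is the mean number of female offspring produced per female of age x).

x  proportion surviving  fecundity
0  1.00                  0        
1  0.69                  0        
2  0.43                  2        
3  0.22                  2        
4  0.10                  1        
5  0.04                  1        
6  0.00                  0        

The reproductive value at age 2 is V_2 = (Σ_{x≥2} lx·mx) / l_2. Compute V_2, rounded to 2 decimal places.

lx·mx for x ≥ 2: 0.86, 0.44, 0.1, 0.04, 0 → sum = 1.44
V_2 = 1.44 / l_2 = 1.44 / 0.43 = 3.348837… → 3.35

3.35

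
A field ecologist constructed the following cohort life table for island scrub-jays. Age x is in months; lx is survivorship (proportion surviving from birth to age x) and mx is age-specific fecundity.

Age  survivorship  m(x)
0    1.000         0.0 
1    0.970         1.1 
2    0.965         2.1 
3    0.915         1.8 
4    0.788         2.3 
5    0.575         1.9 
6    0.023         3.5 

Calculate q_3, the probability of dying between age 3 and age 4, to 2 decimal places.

0.14

q_3 = (l_3 − l_4) / l_3 = (0.915 − 0.788) / 0.915
     = 0.127 / 0.915 = 0.138798… → 0.14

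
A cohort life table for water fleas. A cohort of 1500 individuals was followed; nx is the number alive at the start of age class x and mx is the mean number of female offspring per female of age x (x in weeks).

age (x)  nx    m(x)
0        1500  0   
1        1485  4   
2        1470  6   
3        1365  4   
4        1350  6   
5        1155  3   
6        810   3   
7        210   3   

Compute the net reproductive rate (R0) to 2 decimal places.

23.23

lx = nx/n0 = nx/1500: 1, 0.99, 0.98, 0.91, 0.9, 0.77, 0.54, 0.14
lx·mx by age: 0, 3.96, 5.88, 3.64, 5.4, 2.31, 1.62, 0.42
R0 = Σ lx·mx = 23.23 → 23.23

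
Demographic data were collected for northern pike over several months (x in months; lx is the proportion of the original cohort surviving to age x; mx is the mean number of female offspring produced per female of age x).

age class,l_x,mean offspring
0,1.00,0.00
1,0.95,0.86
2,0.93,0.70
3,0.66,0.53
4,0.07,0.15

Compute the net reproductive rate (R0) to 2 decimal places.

lx·mx by age: 0, 0.817, 0.651, 0.3498, 0.0105
R0 = Σ lx·mx = 1.8283 → 1.83

1.83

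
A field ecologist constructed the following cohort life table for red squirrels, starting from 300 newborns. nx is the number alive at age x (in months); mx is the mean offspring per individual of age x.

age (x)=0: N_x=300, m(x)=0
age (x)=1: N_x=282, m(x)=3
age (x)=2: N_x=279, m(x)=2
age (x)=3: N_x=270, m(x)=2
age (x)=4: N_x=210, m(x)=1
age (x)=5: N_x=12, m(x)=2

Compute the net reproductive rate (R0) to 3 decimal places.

7.260

lx = nx/n0 = nx/300: 1, 0.94, 0.93, 0.9, 0.7, 0.04
lx·mx by age: 0, 2.82, 1.86, 1.8, 0.7, 0.08
R0 = Σ lx·mx = 7.26 → 7.260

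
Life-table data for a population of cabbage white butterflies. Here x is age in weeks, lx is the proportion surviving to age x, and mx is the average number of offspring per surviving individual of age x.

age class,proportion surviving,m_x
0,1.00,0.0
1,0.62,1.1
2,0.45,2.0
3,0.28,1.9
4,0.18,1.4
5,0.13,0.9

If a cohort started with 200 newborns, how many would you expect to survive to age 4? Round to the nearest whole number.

Expected survivors = N0 · l_4 = 200 × 0.18 = 36 → 36

36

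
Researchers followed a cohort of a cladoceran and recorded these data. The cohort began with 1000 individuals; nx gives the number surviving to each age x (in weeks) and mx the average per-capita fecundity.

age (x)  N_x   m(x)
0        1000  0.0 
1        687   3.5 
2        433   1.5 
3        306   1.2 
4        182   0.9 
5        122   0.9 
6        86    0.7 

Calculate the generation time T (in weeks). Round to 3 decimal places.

1.697

lx = nx/n0 = nx/1000: 1, 0.687, 0.433, 0.306, 0.182, 0.122, 0.086
lx·mx: 0, 2.4045, 0.6495, 0.3672, 0.1638, 0.1098, 0.0602 → R0 = 3.755
x·lx·mx: 0, 2.4045, 1.299, 1.1016, 0.6552, 0.549, 0.3612 → Σ = 6.3705
T = 6.3705 / 3.755 = 1.696538… → 1.697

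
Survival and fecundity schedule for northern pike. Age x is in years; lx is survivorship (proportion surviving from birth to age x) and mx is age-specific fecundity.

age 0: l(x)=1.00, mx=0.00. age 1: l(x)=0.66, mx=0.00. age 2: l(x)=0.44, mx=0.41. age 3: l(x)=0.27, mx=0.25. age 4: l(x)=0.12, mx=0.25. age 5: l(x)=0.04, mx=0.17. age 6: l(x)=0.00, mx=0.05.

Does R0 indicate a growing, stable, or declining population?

R0 = Σ lx·mx = 0 + 0 + 0.1804 + 0.0675 + 0.03 + 0.0068 + 0 = 0.2847
R0 < 1, so the population is declining.

declining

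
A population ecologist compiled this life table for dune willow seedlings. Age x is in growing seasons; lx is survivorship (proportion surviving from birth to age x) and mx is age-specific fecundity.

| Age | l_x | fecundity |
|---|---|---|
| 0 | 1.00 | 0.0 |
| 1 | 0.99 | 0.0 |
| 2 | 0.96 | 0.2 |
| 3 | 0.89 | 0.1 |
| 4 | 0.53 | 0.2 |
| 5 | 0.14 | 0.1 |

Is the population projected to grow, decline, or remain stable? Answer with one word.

R0 = Σ lx·mx = 0 + 0 + 0.192 + 0.089 + 0.106 + 0.014 = 0.401
R0 < 1, so the population is declining.

declining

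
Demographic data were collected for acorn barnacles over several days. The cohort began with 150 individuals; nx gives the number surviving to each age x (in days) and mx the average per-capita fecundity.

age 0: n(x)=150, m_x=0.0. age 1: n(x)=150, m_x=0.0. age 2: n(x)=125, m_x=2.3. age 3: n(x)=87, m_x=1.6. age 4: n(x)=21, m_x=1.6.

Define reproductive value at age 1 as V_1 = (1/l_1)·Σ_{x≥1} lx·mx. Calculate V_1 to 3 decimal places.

3.069

lx = nx/n0 = nx/150: 1, 1, 0.83333…, 0.58, 0.14
lx·mx for x ≥ 1: 0, 1.916667…, 0.928, 0.224 → sum = 3.068667…
V_1 = 3.068667… / l_1 = 3.068667… / 1 = 3.068667… → 3.069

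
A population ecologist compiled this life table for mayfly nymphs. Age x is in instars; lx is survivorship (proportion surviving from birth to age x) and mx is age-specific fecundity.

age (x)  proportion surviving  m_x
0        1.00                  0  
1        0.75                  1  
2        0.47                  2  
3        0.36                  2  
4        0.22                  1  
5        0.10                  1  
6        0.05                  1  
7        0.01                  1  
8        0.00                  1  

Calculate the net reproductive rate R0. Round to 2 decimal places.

lx·mx by age: 0, 0.75, 0.94, 0.72, 0.22, 0.1, 0.05, 0.01, 0
R0 = Σ lx·mx = 2.79 → 2.79

2.79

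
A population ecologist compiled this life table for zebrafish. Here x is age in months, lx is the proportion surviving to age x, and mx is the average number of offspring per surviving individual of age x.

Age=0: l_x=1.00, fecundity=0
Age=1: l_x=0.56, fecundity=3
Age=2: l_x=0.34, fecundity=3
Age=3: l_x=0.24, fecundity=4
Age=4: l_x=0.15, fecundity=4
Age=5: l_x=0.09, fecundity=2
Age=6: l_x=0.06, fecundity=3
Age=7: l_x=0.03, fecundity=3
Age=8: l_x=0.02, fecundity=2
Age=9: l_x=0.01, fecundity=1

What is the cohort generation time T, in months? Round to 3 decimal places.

2.525

lx·mx: 0, 1.68, 1.02, 0.96, 0.6, 0.18, 0.18, 0.09, 0.04, 0.01 → R0 = 4.76
x·lx·mx: 0, 1.68, 2.04, 2.88, 2.4, 0.9, 1.08, 0.63, 0.32, 0.09 → Σ = 12.02
T = 12.02 / 4.76 = 2.52521… → 2.525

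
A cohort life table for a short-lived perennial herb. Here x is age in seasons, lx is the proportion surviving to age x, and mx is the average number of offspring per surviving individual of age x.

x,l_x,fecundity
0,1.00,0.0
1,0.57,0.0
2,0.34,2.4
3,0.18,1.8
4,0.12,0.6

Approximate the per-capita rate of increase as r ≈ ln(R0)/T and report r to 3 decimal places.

0.081

R0 = Σ lx·mx = 0 + 0 + 0.816 + 0.324 + 0.072 = 1.212
Σ x·lx·mx = 2.892; T = 2.892/1.212 = 2.38614…
r ≈ ln(R0)/T = ln(1.212)/2.38614… = 0.08058… → 0.081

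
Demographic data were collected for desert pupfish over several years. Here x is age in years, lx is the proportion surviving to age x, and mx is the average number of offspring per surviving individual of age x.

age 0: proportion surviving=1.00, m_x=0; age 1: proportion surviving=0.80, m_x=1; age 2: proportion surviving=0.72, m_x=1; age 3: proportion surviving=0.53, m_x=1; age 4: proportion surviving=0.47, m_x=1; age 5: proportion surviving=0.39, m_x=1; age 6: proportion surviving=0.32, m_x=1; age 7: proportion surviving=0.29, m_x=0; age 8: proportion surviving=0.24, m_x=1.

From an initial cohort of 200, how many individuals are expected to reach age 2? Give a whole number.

Expected survivors = N0 · l_2 = 200 × 0.72 = 144 → 144

144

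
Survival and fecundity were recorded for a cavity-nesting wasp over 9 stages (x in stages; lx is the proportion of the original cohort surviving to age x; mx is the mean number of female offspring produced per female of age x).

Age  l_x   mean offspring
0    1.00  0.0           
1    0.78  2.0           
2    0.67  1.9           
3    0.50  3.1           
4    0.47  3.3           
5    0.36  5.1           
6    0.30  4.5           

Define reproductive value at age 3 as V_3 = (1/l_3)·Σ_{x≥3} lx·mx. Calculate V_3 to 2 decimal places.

lx·mx for x ≥ 3: 1.55, 1.551, 1.836, 1.35 → sum = 6.287
V_3 = 6.287 / l_3 = 6.287 / 0.5 = 12.574 → 12.57

12.57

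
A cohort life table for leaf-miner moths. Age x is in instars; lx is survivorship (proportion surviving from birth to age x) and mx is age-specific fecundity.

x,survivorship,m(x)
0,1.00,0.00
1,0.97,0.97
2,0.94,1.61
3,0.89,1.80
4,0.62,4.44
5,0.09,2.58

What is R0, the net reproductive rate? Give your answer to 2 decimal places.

7.04

lx·mx by age: 0, 0.9409, 1.5134, 1.602, 2.7528, 0.2322
R0 = Σ lx·mx = 7.0413 → 7.04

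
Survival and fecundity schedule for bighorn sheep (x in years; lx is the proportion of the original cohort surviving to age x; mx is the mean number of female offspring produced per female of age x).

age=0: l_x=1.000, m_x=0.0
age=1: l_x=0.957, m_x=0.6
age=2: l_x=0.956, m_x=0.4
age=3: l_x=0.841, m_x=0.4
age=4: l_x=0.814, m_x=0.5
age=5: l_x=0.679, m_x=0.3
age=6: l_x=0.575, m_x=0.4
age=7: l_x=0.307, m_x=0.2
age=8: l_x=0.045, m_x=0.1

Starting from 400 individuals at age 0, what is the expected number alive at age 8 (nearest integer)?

18

Expected survivors = N0 · l_8 = 400 × 0.045 = 18 → 18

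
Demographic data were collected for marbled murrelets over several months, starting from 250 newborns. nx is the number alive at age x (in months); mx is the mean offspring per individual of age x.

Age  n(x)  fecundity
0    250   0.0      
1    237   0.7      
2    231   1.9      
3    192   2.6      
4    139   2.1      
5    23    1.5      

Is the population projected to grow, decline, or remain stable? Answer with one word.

growing

lx = nx/n0 = nx/250: 1, 0.948, 0.924, 0.768, 0.556, 0.092
R0 = Σ lx·mx = 0 + 0.6636 + 1.7556 + 1.9968 + 1.1676 + 0.138 = 5.7216
R0 > 1, so the population is growing.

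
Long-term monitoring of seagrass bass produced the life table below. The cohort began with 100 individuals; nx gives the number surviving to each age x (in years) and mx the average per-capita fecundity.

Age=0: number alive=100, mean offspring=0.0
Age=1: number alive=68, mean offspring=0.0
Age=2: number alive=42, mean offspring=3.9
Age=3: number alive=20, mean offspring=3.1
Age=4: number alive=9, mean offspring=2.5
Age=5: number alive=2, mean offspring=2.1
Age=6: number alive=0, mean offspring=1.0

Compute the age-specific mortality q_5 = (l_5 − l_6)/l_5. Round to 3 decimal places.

1.000

lx = nx/n0 = nx/100: 1, 0.68, 0.42, 0.2, 0.09, 0.02, 0
q_5 = (l_5 − l_6) / l_5 = (0.02 − 0) / 0.02
     = 0.02 / 0.02 = 1 → 1.000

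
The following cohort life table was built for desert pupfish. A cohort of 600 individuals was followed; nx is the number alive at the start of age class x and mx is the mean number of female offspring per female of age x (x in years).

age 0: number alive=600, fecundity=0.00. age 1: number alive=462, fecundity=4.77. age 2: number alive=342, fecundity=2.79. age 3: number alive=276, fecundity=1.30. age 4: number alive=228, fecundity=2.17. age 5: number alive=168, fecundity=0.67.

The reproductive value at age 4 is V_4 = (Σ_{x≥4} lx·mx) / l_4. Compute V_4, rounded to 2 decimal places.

lx = nx/n0 = nx/600: 1, 0.77, 0.57, 0.46, 0.38, 0.28
lx·mx for x ≥ 4: 0.8246, 0.1876 → sum = 1.0122
V_4 = 1.0122 / l_4 = 1.0122 / 0.38 = 2.663684… → 2.66

2.66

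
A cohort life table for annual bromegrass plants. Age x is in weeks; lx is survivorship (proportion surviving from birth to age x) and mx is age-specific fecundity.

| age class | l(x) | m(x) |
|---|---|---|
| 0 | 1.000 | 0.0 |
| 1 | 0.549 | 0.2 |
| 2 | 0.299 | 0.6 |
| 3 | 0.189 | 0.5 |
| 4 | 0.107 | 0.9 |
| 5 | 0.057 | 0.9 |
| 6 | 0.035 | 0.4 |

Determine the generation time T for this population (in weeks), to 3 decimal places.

2.710

lx·mx: 0, 0.1098, 0.1794, 0.0945, 0.0963, 0.0513, 0.014 → R0 = 0.5453
x·lx·mx: 0, 0.1098, 0.3588, 0.2835, 0.3852, 0.2565, 0.084 → Σ = 1.4778
T = 1.4778 / 0.5453 = 2.710068… → 2.710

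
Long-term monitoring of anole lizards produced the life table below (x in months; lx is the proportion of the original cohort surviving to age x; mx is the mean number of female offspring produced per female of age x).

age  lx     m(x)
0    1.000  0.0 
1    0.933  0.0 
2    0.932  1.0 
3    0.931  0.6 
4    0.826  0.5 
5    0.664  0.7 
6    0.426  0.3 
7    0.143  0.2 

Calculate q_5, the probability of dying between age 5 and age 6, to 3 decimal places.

0.358

q_5 = (l_5 − l_6) / l_5 = (0.664 − 0.426) / 0.664
     = 0.238 / 0.664 = 0.358434… → 0.358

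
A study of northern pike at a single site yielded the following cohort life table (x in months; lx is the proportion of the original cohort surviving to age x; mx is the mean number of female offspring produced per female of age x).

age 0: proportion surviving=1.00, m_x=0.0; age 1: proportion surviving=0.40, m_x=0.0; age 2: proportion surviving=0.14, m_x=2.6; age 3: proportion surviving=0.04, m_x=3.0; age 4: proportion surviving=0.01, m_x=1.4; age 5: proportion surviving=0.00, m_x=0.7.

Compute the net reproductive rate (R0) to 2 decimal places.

lx·mx by age: 0, 0, 0.364, 0.12, 0.014, 0
R0 = Σ lx·mx = 0.498 → 0.50

0.50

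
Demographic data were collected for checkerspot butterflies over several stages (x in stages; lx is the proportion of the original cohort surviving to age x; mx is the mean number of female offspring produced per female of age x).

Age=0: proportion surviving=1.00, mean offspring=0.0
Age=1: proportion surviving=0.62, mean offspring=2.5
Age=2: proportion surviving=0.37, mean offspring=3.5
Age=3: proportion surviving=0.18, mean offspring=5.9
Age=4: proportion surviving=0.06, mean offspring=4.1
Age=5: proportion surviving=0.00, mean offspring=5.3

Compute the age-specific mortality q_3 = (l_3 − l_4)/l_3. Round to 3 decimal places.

0.667

q_3 = (l_3 − l_4) / l_3 = (0.18 − 0.06) / 0.18
     = 0.12 / 0.18 = 0.666667… → 0.667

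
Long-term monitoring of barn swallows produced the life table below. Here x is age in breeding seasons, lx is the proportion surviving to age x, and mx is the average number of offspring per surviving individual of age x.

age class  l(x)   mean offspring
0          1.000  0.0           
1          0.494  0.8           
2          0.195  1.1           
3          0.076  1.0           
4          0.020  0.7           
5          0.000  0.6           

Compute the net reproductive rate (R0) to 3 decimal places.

lx·mx by age: 0, 0.3952, 0.2145, 0.076, 0.014, 0
R0 = Σ lx·mx = 0.6997 → 0.700

0.700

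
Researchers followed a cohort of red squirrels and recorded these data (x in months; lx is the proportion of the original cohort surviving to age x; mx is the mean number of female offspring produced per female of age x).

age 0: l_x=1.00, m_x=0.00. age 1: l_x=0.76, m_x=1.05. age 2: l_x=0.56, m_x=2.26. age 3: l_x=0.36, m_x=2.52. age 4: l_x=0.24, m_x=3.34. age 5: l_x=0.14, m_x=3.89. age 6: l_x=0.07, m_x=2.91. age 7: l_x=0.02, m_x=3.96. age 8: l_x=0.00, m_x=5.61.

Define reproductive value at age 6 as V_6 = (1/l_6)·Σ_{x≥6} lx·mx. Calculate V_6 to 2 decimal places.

lx·mx for x ≥ 6: 0.2037, 0.0792, 0 → sum = 0.2829
V_6 = 0.2829 / l_6 = 0.2829 / 0.07 = 4.041429… → 4.04

4.04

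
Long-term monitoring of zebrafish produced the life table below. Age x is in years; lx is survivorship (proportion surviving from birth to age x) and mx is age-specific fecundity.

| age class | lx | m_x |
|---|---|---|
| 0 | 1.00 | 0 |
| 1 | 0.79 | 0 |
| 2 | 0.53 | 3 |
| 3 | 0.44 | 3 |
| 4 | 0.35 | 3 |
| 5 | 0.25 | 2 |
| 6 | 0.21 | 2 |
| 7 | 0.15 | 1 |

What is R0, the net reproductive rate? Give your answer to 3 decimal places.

5.030

lx·mx by age: 0, 0, 1.59, 1.32, 1.05, 0.5, 0.42, 0.15
R0 = Σ lx·mx = 5.03 → 5.030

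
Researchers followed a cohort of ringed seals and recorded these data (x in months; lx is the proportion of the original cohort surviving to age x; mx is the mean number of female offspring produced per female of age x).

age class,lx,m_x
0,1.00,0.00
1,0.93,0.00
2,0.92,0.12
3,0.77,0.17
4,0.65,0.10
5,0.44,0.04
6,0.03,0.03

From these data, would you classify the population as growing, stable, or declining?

R0 = Σ lx·mx = 0 + 0 + 0.1104 + 0.1309 + 0.065 + 0.0176 + 0.0009 = 0.3248
R0 < 1, so the population is declining.

declining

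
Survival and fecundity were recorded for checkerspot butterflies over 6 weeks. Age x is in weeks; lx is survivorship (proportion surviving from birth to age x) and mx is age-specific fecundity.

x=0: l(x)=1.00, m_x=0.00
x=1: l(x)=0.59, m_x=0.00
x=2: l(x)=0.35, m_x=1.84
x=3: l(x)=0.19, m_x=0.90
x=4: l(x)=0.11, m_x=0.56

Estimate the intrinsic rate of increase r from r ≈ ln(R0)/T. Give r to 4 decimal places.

-0.0564

R0 = Σ lx·mx = 0 + 0 + 0.644 + 0.171 + 0.0616 = 0.8766
Σ x·lx·mx = 2.0474; T = 2.0474/0.8766 = 2.33561…
r ≈ ln(R0)/T = ln(0.8766)/2.33561… = -0.05639… → -0.0564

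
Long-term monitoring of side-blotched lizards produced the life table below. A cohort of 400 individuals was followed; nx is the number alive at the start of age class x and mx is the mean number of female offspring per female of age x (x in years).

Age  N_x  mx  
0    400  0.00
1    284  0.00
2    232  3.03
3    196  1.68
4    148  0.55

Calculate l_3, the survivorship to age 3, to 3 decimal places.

l_3 = n_3/n_0 = 196/400 = 0.49 → 0.490

0.490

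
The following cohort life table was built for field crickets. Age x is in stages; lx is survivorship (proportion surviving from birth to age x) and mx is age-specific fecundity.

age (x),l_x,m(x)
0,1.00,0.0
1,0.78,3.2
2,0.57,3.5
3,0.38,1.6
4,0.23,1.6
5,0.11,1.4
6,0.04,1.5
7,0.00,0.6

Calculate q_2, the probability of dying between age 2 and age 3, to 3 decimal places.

q_2 = (l_2 − l_3) / l_2 = (0.57 − 0.38) / 0.57
     = 0.19 / 0.57 = 0.333333… → 0.333

0.333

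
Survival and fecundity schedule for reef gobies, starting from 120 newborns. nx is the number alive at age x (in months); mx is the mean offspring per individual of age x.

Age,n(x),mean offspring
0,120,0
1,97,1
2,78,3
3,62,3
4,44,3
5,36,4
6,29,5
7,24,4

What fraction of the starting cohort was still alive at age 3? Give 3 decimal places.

0.517

l_3 = n_3/n_0 = 62/120 = 0.516667… → 0.517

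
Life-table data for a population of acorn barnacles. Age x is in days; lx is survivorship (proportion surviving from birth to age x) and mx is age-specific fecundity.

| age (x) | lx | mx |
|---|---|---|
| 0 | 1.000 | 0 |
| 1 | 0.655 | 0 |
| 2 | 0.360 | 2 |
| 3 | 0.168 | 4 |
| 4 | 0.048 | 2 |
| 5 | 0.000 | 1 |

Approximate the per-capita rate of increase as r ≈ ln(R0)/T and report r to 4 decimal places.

R0 = Σ lx·mx = 0 + 0 + 0.72 + 0.672 + 0.096 + 0 = 1.488
Σ x·lx·mx = 3.84; T = 3.84/1.488 = 2.58065…
r ≈ ln(R0)/T = ln(1.488)/2.58065… = 0.154005… → 0.1540

0.1540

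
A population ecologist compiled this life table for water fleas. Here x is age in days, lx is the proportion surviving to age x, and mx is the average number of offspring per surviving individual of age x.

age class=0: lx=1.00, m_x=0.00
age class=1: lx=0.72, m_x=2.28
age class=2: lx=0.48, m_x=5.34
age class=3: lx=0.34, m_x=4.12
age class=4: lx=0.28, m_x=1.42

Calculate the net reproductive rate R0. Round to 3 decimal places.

lx·mx by age: 0, 1.6416, 2.5632, 1.4008, 0.3976
R0 = Σ lx·mx = 6.0032 → 6.003

6.003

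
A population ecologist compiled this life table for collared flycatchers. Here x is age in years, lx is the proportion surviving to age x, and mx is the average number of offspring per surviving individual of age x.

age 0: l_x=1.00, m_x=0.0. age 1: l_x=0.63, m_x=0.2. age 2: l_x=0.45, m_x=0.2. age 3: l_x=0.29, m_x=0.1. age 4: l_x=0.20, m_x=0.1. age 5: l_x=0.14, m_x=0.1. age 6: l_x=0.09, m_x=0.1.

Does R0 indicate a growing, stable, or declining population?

R0 = Σ lx·mx = 0 + 0.126 + 0.09 + 0.029 + 0.02 + 0.014 + 0.009 = 0.288
R0 < 1, so the population is declining.

declining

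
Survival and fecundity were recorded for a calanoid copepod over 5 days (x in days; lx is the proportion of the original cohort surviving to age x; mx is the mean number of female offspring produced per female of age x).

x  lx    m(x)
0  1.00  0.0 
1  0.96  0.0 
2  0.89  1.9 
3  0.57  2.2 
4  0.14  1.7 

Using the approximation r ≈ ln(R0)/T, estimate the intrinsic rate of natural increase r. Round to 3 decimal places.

R0 = Σ lx·mx = 0 + 0 + 1.691 + 1.254 + 0.238 = 3.183
Σ x·lx·mx = 8.096; T = 8.096/3.183 = 2.54351…
r ≈ ln(R0)/T = ln(3.183)/2.54351… = 0.45521… → 0.455

0.455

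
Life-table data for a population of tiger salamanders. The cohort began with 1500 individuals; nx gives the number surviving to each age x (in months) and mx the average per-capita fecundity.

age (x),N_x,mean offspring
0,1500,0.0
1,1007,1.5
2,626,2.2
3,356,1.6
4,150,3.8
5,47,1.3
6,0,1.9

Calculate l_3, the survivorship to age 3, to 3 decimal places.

l_3 = n_3/n_0 = 356/1500 = 0.237333… → 0.237

0.237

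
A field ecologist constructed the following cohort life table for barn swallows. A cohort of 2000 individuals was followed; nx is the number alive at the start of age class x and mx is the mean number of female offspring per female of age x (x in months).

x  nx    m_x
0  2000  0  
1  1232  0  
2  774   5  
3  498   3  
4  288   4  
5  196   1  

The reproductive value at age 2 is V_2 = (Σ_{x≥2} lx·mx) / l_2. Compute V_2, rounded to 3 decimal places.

8.672

lx = nx/n0 = nx/2000: 1, 0.616, 0.387, 0.249, 0.144, 0.098
lx·mx for x ≥ 2: 1.935, 0.747, 0.576, 0.098 → sum = 3.356
V_2 = 3.356 / l_2 = 3.356 / 0.387 = 8.671835… → 8.672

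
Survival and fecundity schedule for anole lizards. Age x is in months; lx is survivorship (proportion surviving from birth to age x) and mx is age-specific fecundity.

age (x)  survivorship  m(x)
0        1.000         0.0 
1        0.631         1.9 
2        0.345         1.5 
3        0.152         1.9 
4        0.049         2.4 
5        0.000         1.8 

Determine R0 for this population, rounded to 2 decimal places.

lx·mx by age: 0, 1.1989, 0.5175, 0.2888, 0.1176, 0
R0 = Σ lx·mx = 2.1228 → 2.12

2.12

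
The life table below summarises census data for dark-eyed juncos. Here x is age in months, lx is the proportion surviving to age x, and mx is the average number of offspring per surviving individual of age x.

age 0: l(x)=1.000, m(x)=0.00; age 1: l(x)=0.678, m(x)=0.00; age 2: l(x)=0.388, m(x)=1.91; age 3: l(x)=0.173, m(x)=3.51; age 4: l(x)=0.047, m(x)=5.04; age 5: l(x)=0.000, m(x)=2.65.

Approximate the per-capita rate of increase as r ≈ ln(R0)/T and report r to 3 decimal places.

R0 = Σ lx·mx = 0 + 0 + 0.74108 + 0.60723 + 0.23688 + 0 = 1.58519
Σ x·lx·mx = 4.25137; T = 4.25137/1.58519 = 2.68193…
r ≈ ln(R0)/T = ln(1.58519)/2.68193… = 0.17178… → 0.172

0.172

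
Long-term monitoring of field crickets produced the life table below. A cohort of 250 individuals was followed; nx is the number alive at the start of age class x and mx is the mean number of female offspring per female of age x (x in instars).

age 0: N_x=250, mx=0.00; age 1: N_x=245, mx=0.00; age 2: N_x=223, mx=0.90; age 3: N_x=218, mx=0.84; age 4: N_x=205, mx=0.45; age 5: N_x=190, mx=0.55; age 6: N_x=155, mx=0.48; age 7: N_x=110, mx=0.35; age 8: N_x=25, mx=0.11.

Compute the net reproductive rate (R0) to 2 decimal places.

2.78

lx = nx/n0 = nx/250: 1, 0.98, 0.892, 0.872, 0.82, 0.76, 0.62, 0.44, 0.1
lx·mx by age: 0, 0, 0.8028, 0.73248, 0.369, 0.418, 0.2976, 0.154, 0.011
R0 = Σ lx·mx = 2.78488 → 2.78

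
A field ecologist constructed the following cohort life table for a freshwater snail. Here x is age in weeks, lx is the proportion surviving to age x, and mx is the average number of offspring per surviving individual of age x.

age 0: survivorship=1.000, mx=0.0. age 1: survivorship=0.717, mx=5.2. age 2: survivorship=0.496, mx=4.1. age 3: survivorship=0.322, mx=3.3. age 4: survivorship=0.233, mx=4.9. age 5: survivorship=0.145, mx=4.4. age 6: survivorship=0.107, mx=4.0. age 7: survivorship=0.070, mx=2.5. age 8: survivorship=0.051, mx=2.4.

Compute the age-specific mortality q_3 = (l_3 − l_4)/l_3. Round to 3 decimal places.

q_3 = (l_3 − l_4) / l_3 = (0.322 − 0.233) / 0.322
     = 0.089 / 0.322 = 0.276398… → 0.276

0.276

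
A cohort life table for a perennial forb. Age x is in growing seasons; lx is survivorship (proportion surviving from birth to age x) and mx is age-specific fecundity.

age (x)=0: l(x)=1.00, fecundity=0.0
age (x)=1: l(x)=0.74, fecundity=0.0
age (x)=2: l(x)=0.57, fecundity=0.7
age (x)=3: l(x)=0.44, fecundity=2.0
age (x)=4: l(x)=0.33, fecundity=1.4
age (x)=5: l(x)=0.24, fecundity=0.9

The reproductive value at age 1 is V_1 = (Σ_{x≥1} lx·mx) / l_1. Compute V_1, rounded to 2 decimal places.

lx·mx for x ≥ 1: 0, 0.399, 0.88, 0.462, 0.216 → sum = 1.957
V_1 = 1.957 / l_1 = 1.957 / 0.74 = 2.644595… → 2.64

2.64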